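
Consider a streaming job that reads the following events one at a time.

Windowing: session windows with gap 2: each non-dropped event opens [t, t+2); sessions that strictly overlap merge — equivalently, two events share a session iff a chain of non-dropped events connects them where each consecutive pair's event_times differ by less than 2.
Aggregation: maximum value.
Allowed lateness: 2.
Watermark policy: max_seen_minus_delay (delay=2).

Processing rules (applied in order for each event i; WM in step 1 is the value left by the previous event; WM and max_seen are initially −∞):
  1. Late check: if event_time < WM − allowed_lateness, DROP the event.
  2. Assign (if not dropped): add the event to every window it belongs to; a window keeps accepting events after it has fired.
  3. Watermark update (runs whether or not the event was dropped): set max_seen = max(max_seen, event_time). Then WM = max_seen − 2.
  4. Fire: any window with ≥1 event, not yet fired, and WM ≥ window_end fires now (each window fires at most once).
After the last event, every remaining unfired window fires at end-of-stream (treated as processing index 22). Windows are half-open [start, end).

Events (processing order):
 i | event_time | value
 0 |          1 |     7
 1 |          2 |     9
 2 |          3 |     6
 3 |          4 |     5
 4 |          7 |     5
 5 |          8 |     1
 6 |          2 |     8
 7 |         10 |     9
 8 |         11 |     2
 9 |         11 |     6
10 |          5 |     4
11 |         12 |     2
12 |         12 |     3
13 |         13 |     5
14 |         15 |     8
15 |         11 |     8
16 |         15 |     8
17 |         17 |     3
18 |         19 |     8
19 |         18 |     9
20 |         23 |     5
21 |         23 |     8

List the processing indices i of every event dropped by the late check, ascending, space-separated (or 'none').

6 10

i=0 t=1 v=7: → [1,3); WM=-1
i=1 t=2 v=9: → [1,4); WM=0
i=2 t=3 v=6: → [1,5); WM=1
i=3 t=4 v=5: → [1,6); WM=2
i=4 t=7 v=5: → [7,9); WM=5
i=5 t=8 v=1: → [7,10); WM=6
i=6 t=2 v=8: DROP (t<6-2); WM=6
i=7 t=10 v=9: → [10,12); WM=8
i=8 t=11 v=2: → [10,13); WM=9
i=9 t=11 v=6: → [10,13); WM=9
i=10 t=5 v=4: DROP (t<9-2); WM=9
i=11 t=12 v=2: → [10,14); WM=10
i=12 t=12 v=3: → [10,14); WM=10
i=13 t=13 v=5: → [10,15); WM=11
i=14 t=15 v=8: → [15,17); WM=13
i=15 t=11 v=8: → [10,15); WM=13
i=16 t=15 v=8: → [15,17); WM=13
i=17 t=17 v=3: → [17,19); WM=15
i=18 t=19 v=8: → [19,21); WM=17
i=19 t=18 v=9: → [17,21); WM=17
i=20 t=23 v=5: → [23,25); WM=21
i=21 t=23 v=8: → [23,25); WM=21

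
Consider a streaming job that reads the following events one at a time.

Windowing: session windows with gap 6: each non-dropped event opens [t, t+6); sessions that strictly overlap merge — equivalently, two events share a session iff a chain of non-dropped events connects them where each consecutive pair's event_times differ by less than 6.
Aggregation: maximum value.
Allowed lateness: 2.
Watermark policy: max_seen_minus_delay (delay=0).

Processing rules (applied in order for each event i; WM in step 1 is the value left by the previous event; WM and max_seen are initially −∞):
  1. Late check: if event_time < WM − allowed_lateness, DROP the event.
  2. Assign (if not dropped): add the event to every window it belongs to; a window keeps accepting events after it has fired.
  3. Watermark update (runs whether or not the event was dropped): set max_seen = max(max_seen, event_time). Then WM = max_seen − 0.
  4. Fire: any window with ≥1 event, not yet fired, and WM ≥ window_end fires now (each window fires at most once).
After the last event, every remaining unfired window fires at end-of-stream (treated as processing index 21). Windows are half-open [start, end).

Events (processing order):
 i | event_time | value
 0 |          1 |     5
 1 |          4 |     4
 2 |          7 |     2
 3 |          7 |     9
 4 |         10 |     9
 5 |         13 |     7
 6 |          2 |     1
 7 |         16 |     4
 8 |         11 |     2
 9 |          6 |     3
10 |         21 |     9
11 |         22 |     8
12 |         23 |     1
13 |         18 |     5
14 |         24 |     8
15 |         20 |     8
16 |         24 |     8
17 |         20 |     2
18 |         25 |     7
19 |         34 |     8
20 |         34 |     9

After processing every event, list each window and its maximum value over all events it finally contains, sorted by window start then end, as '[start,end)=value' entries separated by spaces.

[1,31)=9 [34,40)=9

i=0 t=1 v=5: → [1,7); WM=1
i=1 t=4 v=4: → [1,10); WM=4
i=2 t=7 v=2: → [1,13); WM=7
i=3 t=7 v=9: → [1,13); WM=7
i=4 t=10 v=9: → [1,16); WM=10
i=5 t=13 v=7: → [1,19); WM=13
i=6 t=2 v=1: DROP (t<13-2); WM=13
i=7 t=16 v=4: → [1,22); WM=16
i=8 t=11 v=2: DROP (t<16-2); WM=16
i=9 t=6 v=3: DROP (t<16-2); WM=16
i=10 t=21 v=9: → [1,27); WM=21
i=11 t=22 v=8: → [1,28); WM=22
i=12 t=23 v=1: → [1,29); WM=23
i=13 t=18 v=5: DROP (t<23-2); WM=23
i=14 t=24 v=8: → [1,30); WM=24
i=15 t=20 v=8: DROP (t<24-2); WM=24
i=16 t=24 v=8: → [1,30); WM=24
i=17 t=20 v=2: DROP (t<24-2); WM=24
i=18 t=25 v=7: → [1,31); WM=25
i=19 t=34 v=8: → [34,40); WM=34
i=20 t=34 v=9: → [34,40); WM=34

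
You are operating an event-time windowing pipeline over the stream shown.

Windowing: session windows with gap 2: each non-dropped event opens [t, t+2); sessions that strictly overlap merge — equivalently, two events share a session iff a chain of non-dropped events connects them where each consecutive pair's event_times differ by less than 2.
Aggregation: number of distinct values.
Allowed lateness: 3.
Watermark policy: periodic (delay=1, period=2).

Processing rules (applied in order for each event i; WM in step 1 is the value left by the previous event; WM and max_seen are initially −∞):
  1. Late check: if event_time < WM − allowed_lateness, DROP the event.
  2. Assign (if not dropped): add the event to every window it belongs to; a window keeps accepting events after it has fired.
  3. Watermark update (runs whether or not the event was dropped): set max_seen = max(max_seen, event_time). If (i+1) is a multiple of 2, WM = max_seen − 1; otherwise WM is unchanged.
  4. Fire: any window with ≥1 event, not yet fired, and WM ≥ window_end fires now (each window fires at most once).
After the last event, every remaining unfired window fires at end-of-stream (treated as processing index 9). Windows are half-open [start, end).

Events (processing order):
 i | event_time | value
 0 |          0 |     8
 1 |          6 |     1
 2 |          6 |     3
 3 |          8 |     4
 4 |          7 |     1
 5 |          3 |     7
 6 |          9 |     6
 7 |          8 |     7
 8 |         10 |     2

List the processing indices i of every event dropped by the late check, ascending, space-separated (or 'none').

i=0 t=0 v=8: → [0,2); WM=−∞
i=1 t=6 v=1: → [6,8); WM=5
i=2 t=6 v=3: → [6,8); WM=5
i=3 t=8 v=4: → [8,10); WM=7
i=4 t=7 v=1: → [6,10); WM=7
i=5 t=3 v=7: DROP (t<7-3); WM=7
i=6 t=9 v=6: → [6,11); WM=7
i=7 t=8 v=7: → [6,11); WM=8
i=8 t=10 v=2: → [6,12); WM=8

5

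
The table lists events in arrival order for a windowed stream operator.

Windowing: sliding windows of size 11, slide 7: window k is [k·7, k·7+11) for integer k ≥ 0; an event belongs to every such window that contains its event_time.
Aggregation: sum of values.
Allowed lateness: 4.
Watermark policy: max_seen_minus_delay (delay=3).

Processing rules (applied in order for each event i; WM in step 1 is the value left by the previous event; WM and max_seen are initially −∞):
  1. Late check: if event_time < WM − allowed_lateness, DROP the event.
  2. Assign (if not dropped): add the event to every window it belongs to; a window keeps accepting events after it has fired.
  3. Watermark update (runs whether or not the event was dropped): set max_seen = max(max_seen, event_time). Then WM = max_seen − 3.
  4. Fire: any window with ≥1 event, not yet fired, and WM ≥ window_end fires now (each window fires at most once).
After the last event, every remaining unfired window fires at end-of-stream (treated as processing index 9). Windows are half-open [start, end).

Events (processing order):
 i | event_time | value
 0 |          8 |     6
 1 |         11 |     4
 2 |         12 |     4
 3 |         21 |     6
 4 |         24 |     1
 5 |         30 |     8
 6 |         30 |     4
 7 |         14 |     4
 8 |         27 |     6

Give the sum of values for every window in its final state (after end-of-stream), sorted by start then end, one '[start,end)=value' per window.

[0,11)=6 [7,18)=14 [14,25)=7 [21,32)=25 [28,39)=12

i=0 t=8 v=6: → [7,18),[0,11); WM=5
i=1 t=11 v=4: → [7,18); WM=8
i=2 t=12 v=4: → [7,18); WM=9
i=3 t=21 v=6: → [21,32),[14,25); WM=18; [0,11) fires=6 [7,18) fires=14
i=4 t=24 v=1: → [21,32),[14,25); WM=21
i=5 t=30 v=8: → [28,39),[21,32); WM=27; [14,25) fires=7
i=6 t=30 v=4: → [28,39),[21,32); WM=27
i=7 t=14 v=4: DROP (t<27-4); WM=27
i=8 t=27 v=6: → [21,32); WM=27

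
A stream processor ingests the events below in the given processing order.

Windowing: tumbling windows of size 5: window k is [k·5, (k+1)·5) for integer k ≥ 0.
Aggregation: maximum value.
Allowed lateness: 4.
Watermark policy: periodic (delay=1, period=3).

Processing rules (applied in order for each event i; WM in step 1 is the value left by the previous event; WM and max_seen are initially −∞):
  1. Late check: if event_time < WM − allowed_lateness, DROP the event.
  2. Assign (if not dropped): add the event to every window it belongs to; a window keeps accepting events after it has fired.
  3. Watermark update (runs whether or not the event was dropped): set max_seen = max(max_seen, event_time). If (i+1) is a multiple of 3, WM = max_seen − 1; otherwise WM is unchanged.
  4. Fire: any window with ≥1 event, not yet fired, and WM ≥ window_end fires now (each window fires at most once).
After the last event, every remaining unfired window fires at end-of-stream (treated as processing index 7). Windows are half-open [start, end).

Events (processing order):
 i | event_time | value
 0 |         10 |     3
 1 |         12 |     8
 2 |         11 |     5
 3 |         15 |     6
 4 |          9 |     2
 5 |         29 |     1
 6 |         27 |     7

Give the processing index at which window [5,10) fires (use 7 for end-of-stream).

i=0 t=10 v=3: → [10,15); WM=−∞
i=1 t=12 v=8: → [10,15); WM=−∞
i=2 t=11 v=5: → [10,15); WM=11
i=3 t=15 v=6: → [15,20); WM=11
i=4 t=9 v=2: → [5,10); WM=11; [5,10) fires=2
i=5 t=29 v=1: → [25,30); WM=28; [10,15) fires=8 [15,20) fires=6
i=6 t=27 v=7: → [25,30); WM=28

4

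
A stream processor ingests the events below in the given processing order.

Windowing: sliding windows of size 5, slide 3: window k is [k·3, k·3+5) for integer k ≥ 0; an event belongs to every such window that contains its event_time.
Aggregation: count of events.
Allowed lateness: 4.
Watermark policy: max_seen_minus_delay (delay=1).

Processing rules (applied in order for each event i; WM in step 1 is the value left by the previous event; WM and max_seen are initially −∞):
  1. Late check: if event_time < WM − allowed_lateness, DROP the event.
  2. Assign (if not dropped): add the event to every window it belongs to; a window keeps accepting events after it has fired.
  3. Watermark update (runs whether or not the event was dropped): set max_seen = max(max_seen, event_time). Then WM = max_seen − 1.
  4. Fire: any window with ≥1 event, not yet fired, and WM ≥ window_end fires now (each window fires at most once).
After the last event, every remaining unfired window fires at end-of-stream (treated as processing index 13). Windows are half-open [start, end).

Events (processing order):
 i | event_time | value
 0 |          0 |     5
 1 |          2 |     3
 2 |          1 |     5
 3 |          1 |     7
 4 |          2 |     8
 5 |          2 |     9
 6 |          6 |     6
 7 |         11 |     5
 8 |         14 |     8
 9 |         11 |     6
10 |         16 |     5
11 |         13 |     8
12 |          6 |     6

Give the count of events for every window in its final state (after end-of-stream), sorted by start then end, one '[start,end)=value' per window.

[0,5)=6 [3,8)=1 [6,11)=1 [9,14)=3 [12,17)=3 [15,20)=1

i=0 t=0 v=5: → [0,5); WM=-1
i=1 t=2 v=3: → [0,5); WM=1
i=2 t=1 v=5: → [0,5); WM=1
i=3 t=1 v=7: → [0,5); WM=1
i=4 t=2 v=8: → [0,5); WM=1
i=5 t=2 v=9: → [0,5); WM=1
i=6 t=6 v=6: → [6,11),[3,8); WM=5; [0,5) fires=6
i=7 t=11 v=5: → [9,14); WM=10; [3,8) fires=1
i=8 t=14 v=8: → [12,17); WM=13; [6,11) fires=1
i=9 t=11 v=6: → [9,14); WM=13
i=10 t=16 v=5: → [15,20),[12,17); WM=15; [9,14) fires=2
i=11 t=13 v=8: → [12,17),[9,14); WM=15
i=12 t=6 v=6: DROP (t<15-4); WM=15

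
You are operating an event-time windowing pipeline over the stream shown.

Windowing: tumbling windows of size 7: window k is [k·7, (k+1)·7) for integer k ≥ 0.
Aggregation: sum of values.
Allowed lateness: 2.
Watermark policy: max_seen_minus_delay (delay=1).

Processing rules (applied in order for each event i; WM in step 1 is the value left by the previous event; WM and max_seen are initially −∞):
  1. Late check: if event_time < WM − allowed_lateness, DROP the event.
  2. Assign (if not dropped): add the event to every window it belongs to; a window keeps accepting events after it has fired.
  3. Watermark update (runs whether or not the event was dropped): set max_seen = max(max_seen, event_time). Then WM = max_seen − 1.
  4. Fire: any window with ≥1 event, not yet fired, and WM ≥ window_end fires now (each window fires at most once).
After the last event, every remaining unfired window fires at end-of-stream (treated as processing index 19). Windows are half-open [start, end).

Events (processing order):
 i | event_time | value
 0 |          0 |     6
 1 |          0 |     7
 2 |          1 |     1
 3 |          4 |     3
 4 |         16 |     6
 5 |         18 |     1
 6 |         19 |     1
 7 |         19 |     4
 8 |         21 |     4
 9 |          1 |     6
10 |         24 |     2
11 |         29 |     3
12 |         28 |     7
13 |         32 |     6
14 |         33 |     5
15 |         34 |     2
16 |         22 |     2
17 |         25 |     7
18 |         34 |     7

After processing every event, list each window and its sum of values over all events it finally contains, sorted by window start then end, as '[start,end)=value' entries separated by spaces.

[0,7)=17 [14,21)=12 [21,28)=6 [28,35)=30

i=0 t=0 v=6: → [0,7); WM=-1
i=1 t=0 v=7: → [0,7); WM=-1
i=2 t=1 v=1: → [0,7); WM=0
i=3 t=4 v=3: → [0,7); WM=3
i=4 t=16 v=6: → [14,21); WM=15; [0,7) fires=17
i=5 t=18 v=1: → [14,21); WM=17
i=6 t=19 v=1: → [14,21); WM=18
i=7 t=19 v=4: → [14,21); WM=18
i=8 t=21 v=4: → [21,28); WM=20
i=9 t=1 v=6: DROP (t<20-2); WM=20
i=10 t=24 v=2: → [21,28); WM=23; [14,21) fires=12
i=11 t=29 v=3: → [28,35); WM=28; [21,28) fires=6
i=12 t=28 v=7: → [28,35); WM=28
i=13 t=32 v=6: → [28,35); WM=31
i=14 t=33 v=5: → [28,35); WM=32
i=15 t=34 v=2: → [28,35); WM=33
i=16 t=22 v=2: DROP (t<33-2); WM=33
i=17 t=25 v=7: DROP (t<33-2); WM=33
i=18 t=34 v=7: → [28,35); WM=33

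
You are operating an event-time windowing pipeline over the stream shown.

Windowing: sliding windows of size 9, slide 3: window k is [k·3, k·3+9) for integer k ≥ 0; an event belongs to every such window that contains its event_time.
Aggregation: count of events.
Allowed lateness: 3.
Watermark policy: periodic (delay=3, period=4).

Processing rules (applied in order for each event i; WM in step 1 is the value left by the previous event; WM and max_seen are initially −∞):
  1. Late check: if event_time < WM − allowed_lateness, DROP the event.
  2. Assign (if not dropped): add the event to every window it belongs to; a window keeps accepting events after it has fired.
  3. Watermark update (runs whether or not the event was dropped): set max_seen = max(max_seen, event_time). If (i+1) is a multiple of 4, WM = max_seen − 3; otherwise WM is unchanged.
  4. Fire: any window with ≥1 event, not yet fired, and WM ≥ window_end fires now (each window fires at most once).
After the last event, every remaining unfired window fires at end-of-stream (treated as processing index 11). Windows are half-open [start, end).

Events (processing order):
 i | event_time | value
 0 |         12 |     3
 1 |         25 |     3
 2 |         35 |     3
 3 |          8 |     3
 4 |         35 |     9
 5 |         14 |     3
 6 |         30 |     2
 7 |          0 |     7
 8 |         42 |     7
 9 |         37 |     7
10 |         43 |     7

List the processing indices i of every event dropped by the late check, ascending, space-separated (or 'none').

5 7

i=0 t=12 v=3: → [12,21),[9,18),[6,15); WM=−∞
i=1 t=25 v=3: → [24,33),[21,30),[18,27); WM=−∞
i=2 t=35 v=3: → [33,42),[30,39),[27,36); WM=−∞
i=3 t=8 v=3: → [6,15),[3,12),[0,9); WM=32; [0,9) fires=1 [3,12) fires=1 [6,15) fires=2 [9,18) fires=1 [12,21) fires=1 [18,27) fires=1 [21,30) fires=1
i=4 t=35 v=9: → [33,42),[30,39),[27,36); WM=32
i=5 t=14 v=3: DROP (t<32-3); WM=32
i=6 t=30 v=2: → [30,39),[27,36),[24,33); WM=32
i=7 t=0 v=7: DROP (t<32-3); WM=32
i=8 t=42 v=7: → [42,51),[39,48),[36,45); WM=32
i=9 t=37 v=7: → [36,45),[33,42),[30,39); WM=32
i=10 t=43 v=7: → [42,51),[39,48),[36,45); WM=32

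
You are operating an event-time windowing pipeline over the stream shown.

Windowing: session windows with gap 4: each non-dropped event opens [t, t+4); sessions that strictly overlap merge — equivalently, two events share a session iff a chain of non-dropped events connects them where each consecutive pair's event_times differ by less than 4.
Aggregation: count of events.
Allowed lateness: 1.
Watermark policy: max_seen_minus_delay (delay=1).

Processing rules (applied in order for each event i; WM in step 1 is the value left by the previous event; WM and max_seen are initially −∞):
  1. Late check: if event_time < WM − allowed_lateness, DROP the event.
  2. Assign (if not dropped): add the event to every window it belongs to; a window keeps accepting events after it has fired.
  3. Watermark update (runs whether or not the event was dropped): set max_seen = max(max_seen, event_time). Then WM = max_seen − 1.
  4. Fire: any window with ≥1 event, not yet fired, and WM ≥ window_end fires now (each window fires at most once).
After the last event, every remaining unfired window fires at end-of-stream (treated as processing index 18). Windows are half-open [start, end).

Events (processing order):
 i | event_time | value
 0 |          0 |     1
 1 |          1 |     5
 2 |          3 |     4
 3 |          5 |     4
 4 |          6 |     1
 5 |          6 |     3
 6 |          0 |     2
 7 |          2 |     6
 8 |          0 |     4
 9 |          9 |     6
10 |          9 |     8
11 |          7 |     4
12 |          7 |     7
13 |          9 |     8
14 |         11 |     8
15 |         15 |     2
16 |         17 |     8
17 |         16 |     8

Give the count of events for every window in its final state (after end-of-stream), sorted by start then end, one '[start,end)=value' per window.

[0,15)=12 [15,21)=3

i=0 t=0 v=1: → [0,4); WM=-1
i=1 t=1 v=5: → [0,5); WM=0
i=2 t=3 v=4: → [0,7); WM=2
i=3 t=5 v=4: → [0,9); WM=4
i=4 t=6 v=1: → [0,10); WM=5
i=5 t=6 v=3: → [0,10); WM=5
i=6 t=0 v=2: DROP (t<5-1); WM=5
i=7 t=2 v=6: DROP (t<5-1); WM=5
i=8 t=0 v=4: DROP (t<5-1); WM=5
i=9 t=9 v=6: → [0,13); WM=8
i=10 t=9 v=8: → [0,13); WM=8
i=11 t=7 v=4: → [0,13); WM=8
i=12 t=7 v=7: → [0,13); WM=8
i=13 t=9 v=8: → [0,13); WM=8
i=14 t=11 v=8: → [0,15); WM=10
i=15 t=15 v=2: → [15,19); WM=14
i=16 t=17 v=8: → [15,21); WM=16
i=17 t=16 v=8: → [15,21); WM=16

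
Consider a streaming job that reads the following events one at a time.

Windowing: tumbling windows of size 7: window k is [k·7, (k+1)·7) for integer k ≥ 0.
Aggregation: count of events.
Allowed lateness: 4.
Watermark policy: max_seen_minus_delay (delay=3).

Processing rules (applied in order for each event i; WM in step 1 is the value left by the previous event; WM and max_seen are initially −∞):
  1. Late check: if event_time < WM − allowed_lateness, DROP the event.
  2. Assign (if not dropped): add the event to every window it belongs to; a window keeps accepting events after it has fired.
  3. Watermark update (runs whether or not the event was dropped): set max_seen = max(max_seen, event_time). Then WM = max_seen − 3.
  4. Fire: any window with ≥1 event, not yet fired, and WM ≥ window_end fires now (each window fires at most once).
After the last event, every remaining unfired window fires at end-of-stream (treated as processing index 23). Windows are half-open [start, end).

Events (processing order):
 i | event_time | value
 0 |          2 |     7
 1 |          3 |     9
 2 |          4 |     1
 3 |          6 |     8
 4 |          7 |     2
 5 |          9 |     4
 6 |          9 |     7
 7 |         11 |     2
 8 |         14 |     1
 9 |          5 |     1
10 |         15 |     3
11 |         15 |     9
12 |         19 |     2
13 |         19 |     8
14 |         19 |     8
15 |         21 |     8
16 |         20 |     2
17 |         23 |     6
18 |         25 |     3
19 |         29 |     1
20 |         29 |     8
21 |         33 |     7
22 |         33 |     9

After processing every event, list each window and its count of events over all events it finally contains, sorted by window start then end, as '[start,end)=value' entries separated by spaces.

[0,7)=4 [7,14)=4 [14,21)=7 [21,28)=3 [28,35)=4

i=0 t=2 v=7: → [0,7); WM=-1
i=1 t=3 v=9: → [0,7); WM=0
i=2 t=4 v=1: → [0,7); WM=1
i=3 t=6 v=8: → [0,7); WM=3
i=4 t=7 v=2: → [7,14); WM=4
i=5 t=9 v=4: → [7,14); WM=6
i=6 t=9 v=7: → [7,14); WM=6
i=7 t=11 v=2: → [7,14); WM=8; [0,7) fires=4
i=8 t=14 v=1: → [14,21); WM=11
i=9 t=5 v=1: DROP (t<11-4); WM=11
i=10 t=15 v=3: → [14,21); WM=12
i=11 t=15 v=9: → [14,21); WM=12
i=12 t=19 v=2: → [14,21); WM=16; [7,14) fires=4
i=13 t=19 v=8: → [14,21); WM=16
i=14 t=19 v=8: → [14,21); WM=16
i=15 t=21 v=8: → [21,28); WM=18
i=16 t=20 v=2: → [14,21); WM=18
i=17 t=23 v=6: → [21,28); WM=20
i=18 t=25 v=3: → [21,28); WM=22; [14,21) fires=7
i=19 t=29 v=1: → [28,35); WM=26
i=20 t=29 v=8: → [28,35); WM=26
i=21 t=33 v=7: → [28,35); WM=30; [21,28) fires=3
i=22 t=33 v=9: → [28,35); WM=30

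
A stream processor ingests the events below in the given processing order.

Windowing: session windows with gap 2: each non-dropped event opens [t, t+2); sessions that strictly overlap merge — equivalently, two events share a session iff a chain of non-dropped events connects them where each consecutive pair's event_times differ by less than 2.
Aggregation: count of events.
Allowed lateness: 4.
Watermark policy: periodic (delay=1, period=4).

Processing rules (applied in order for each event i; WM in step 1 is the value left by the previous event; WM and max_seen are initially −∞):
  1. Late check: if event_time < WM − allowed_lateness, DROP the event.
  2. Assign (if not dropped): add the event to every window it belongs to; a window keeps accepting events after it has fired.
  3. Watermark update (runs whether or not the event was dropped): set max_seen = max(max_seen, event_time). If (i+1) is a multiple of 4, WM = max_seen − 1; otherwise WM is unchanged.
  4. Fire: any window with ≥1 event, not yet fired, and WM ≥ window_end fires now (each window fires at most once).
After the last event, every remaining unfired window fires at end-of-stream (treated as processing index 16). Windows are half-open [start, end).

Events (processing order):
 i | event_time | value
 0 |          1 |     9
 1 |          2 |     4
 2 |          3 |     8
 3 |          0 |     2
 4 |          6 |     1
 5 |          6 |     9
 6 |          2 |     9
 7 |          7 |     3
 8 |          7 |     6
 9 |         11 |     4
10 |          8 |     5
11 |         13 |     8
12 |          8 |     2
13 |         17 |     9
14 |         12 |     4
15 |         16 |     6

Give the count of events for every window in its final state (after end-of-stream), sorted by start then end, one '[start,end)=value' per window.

[0,5)=5 [6,10)=6 [11,15)=3 [16,19)=2

i=0 t=1 v=9: → [1,3); WM=−∞
i=1 t=2 v=4: → [1,4); WM=−∞
i=2 t=3 v=8: → [1,5); WM=−∞
i=3 t=0 v=2: → [0,5); WM=2
i=4 t=6 v=1: → [6,8); WM=2
i=5 t=6 v=9: → [6,8); WM=2
i=6 t=2 v=9: → [0,5); WM=2
i=7 t=7 v=3: → [6,9); WM=6
i=8 t=7 v=6: → [6,9); WM=6
i=9 t=11 v=4: → [11,13); WM=6
i=10 t=8 v=5: → [6,10); WM=6
i=11 t=13 v=8: → [13,15); WM=12
i=12 t=8 v=2: → [6,10); WM=12
i=13 t=17 v=9: → [17,19); WM=12
i=14 t=12 v=4: → [11,15); WM=12
i=15 t=16 v=6: → [16,19); WM=16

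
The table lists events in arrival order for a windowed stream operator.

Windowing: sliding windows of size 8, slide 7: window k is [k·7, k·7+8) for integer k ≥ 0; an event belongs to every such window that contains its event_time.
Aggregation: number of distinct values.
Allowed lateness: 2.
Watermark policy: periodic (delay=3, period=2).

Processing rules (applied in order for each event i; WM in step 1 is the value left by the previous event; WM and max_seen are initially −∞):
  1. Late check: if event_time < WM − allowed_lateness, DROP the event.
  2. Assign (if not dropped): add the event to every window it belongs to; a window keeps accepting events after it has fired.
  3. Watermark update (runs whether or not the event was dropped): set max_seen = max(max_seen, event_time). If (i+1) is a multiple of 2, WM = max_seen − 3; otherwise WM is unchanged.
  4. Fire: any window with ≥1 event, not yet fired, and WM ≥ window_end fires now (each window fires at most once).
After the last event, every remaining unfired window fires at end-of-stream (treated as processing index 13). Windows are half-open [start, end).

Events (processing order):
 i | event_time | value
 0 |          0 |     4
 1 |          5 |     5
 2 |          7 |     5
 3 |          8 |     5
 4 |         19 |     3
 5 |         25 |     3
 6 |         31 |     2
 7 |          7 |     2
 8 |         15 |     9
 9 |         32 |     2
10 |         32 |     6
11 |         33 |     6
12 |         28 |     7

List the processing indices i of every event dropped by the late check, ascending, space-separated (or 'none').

i=0 t=0 v=4: → [0,8); WM=−∞
i=1 t=5 v=5: → [0,8); WM=2
i=2 t=7 v=5: → [7,15),[0,8); WM=2
i=3 t=8 v=5: → [7,15); WM=5
i=4 t=19 v=3: → [14,22); WM=5
i=5 t=25 v=3: → [21,29); WM=22; [0,8) fires=2 [7,15) fires=1 [14,22) fires=1
i=6 t=31 v=2: → [28,36); WM=22
i=7 t=7 v=2: DROP (t<22-2); WM=28
i=8 t=15 v=9: DROP (t<28-2); WM=28
i=9 t=32 v=2: → [28,36); WM=29; [21,29) fires=1
i=10 t=32 v=6: → [28,36); WM=29
i=11 t=33 v=6: → [28,36); WM=30
i=12 t=28 v=7: → [28,36),[21,29); WM=30

7 8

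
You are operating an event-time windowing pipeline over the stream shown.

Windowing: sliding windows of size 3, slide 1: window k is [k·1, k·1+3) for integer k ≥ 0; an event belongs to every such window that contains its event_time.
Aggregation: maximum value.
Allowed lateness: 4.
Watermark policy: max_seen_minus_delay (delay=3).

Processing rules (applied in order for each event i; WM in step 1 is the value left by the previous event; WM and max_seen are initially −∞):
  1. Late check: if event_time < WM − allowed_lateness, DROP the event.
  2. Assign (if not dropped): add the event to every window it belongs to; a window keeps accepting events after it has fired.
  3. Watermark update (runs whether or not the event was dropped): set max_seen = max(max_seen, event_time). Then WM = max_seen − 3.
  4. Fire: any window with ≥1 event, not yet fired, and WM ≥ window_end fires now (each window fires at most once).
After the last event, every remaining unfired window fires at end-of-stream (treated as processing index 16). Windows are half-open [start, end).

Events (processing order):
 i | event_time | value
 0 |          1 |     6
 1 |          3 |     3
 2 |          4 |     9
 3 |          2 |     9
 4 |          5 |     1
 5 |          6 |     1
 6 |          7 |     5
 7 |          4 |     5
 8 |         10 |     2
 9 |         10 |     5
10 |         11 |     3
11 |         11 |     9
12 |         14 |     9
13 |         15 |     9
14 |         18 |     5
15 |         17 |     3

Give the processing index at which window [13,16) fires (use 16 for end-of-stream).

16

i=0 t=1 v=6: → [1,4),[0,3); WM=-2
i=1 t=3 v=3: → [3,6),[2,5),[1,4); WM=0
i=2 t=4 v=9: → [4,7),[3,6),[2,5); WM=1
i=3 t=2 v=9: → [2,5),[1,4),[0,3); WM=1
i=4 t=5 v=1: → [5,8),[4,7),[3,6); WM=2
i=5 t=6 v=1: → [6,9),[5,8),[4,7); WM=3; [0,3) fires=9
i=6 t=7 v=5: → [7,10),[6,9),[5,8); WM=4; [1,4) fires=9
i=7 t=4 v=5: → [4,7),[3,6),[2,5); WM=4
i=8 t=10 v=2: → [10,13),[9,12),[8,11); WM=7; [2,5) fires=9 [3,6) fires=9 [4,7) fires=9
i=9 t=10 v=5: → [10,13),[9,12),[8,11); WM=7
i=10 t=11 v=3: → [11,14),[10,13),[9,12); WM=8; [5,8) fires=5
i=11 t=11 v=9: → [11,14),[10,13),[9,12); WM=8
i=12 t=14 v=9: → [14,17),[13,16),[12,15); WM=11; [6,9) fires=5 [7,10) fires=5 [8,11) fires=5
i=13 t=15 v=9: → [15,18),[14,17),[13,16); WM=12; [9,12) fires=9
i=14 t=18 v=5: → [18,21),[17,20),[16,19); WM=15; [10,13) fires=9 [11,14) fires=9 [12,15) fires=9
i=15 t=17 v=3: → [17,20),[16,19),[15,18); WM=15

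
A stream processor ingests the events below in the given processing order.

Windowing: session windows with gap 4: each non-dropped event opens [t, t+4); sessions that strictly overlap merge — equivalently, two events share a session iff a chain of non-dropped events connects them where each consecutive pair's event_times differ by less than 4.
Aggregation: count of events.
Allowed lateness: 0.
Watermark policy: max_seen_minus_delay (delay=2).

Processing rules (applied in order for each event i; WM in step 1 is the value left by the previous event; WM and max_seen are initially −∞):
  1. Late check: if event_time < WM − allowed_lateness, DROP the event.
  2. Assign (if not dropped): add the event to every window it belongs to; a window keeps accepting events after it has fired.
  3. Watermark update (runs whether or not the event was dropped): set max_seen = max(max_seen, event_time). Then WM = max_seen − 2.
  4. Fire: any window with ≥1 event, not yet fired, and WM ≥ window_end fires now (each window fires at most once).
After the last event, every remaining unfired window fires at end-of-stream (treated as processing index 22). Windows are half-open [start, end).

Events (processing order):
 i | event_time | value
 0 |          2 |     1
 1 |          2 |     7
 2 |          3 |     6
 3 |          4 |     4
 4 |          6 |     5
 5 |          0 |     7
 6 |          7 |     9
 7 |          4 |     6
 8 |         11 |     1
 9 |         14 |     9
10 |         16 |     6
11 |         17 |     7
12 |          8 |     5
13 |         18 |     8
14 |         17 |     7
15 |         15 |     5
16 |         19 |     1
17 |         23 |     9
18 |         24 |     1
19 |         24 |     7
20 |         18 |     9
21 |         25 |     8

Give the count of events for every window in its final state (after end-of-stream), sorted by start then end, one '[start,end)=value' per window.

[2,11)=6 [11,23)=7 [23,29)=4

i=0 t=2 v=1: → [2,6); WM=0
i=1 t=2 v=7: → [2,6); WM=0
i=2 t=3 v=6: → [2,7); WM=1
i=3 t=4 v=4: → [2,8); WM=2
i=4 t=6 v=5: → [2,10); WM=4
i=5 t=0 v=7: DROP (t<4-0); WM=4
i=6 t=7 v=9: → [2,11); WM=5
i=7 t=4 v=6: DROP (t<5-0); WM=5
i=8 t=11 v=1: → [11,15); WM=9
i=9 t=14 v=9: → [11,18); WM=12
i=10 t=16 v=6: → [11,20); WM=14
i=11 t=17 v=7: → [11,21); WM=15
i=12 t=8 v=5: DROP (t<15-0); WM=15
i=13 t=18 v=8: → [11,22); WM=16
i=14 t=17 v=7: → [11,22); WM=16
i=15 t=15 v=5: DROP (t<16-0); WM=16
i=16 t=19 v=1: → [11,23); WM=17
i=17 t=23 v=9: → [23,27); WM=21
i=18 t=24 v=1: → [23,28); WM=22
i=19 t=24 v=7: → [23,28); WM=22
i=20 t=18 v=9: DROP (t<22-0); WM=22
i=21 t=25 v=8: → [23,29); WM=23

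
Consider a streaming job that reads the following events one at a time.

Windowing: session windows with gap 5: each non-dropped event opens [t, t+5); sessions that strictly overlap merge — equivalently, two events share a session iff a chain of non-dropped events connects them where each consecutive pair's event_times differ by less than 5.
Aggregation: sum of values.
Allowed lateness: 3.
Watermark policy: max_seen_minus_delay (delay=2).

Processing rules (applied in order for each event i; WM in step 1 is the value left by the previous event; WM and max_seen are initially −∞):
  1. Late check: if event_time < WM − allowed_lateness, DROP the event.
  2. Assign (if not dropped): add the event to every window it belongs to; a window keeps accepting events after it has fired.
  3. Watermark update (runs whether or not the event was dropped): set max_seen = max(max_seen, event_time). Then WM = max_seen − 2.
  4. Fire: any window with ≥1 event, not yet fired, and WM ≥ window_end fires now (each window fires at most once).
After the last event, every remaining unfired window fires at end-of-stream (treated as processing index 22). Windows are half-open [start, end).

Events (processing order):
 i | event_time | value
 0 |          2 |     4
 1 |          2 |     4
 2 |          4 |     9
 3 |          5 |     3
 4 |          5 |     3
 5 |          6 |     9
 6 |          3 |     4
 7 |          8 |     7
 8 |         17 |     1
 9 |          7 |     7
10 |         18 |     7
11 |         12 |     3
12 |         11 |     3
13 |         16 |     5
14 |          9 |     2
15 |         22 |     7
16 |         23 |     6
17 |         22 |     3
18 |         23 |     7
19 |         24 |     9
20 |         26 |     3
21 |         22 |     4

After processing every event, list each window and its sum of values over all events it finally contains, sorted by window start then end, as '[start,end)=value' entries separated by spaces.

[2,13)=43 [16,31)=52

i=0 t=2 v=4: → [2,7); WM=0
i=1 t=2 v=4: → [2,7); WM=0
i=2 t=4 v=9: → [2,9); WM=2
i=3 t=5 v=3: → [2,10); WM=3
i=4 t=5 v=3: → [2,10); WM=3
i=5 t=6 v=9: → [2,11); WM=4
i=6 t=3 v=4: → [2,11); WM=4
i=7 t=8 v=7: → [2,13); WM=6
i=8 t=17 v=1: → [17,22); WM=15
i=9 t=7 v=7: DROP (t<15-3); WM=15
i=10 t=18 v=7: → [17,23); WM=16
i=11 t=12 v=3: DROP (t<16-3); WM=16
i=12 t=11 v=3: DROP (t<16-3); WM=16
i=13 t=16 v=5: → [16,23); WM=16
i=14 t=9 v=2: DROP (t<16-3); WM=16
i=15 t=22 v=7: → [16,27); WM=20
i=16 t=23 v=6: → [16,28); WM=21
i=17 t=22 v=3: → [16,28); WM=21
i=18 t=23 v=7: → [16,28); WM=21
i=19 t=24 v=9: → [16,29); WM=22
i=20 t=26 v=3: → [16,31); WM=24
i=21 t=22 v=4: → [16,31); WM=24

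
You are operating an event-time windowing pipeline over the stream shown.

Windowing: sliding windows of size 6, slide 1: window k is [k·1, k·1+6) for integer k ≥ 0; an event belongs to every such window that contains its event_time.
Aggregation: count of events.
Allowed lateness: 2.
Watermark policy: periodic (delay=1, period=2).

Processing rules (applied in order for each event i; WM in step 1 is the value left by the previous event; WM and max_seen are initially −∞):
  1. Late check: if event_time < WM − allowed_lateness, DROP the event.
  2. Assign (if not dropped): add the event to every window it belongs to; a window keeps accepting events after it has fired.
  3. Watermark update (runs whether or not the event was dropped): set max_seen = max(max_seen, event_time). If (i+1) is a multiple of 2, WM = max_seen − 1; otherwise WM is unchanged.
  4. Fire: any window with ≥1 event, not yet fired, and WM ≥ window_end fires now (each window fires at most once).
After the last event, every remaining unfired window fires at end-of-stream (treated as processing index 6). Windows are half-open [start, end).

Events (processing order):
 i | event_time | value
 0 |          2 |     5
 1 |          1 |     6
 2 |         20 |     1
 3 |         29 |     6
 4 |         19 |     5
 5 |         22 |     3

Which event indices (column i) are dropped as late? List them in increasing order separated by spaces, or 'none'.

i=0 t=2 v=5: → [2,8),[1,7),[0,6); WM=−∞
i=1 t=1 v=6: → [1,7),[0,6); WM=1
i=2 t=20 v=1: → [20,26),[19,25),[18,24),[17,23),[16,22),[15,21); WM=1
i=3 t=29 v=6: → [29,35),[28,34),[27,33),[26,32),[25,31),[24,30); WM=28; [0,6) fires=2 [1,7) fires=2 [2,8) fires=1 [15,21) fires=1 [16,22) fires=1 [17,23) fires=1 [18,24) fires=1 [19,25) fires=1 [20,26) fires=1
i=4 t=19 v=5: DROP (t<28-2); WM=28
i=5 t=22 v=3: DROP (t<28-2); WM=28

4 5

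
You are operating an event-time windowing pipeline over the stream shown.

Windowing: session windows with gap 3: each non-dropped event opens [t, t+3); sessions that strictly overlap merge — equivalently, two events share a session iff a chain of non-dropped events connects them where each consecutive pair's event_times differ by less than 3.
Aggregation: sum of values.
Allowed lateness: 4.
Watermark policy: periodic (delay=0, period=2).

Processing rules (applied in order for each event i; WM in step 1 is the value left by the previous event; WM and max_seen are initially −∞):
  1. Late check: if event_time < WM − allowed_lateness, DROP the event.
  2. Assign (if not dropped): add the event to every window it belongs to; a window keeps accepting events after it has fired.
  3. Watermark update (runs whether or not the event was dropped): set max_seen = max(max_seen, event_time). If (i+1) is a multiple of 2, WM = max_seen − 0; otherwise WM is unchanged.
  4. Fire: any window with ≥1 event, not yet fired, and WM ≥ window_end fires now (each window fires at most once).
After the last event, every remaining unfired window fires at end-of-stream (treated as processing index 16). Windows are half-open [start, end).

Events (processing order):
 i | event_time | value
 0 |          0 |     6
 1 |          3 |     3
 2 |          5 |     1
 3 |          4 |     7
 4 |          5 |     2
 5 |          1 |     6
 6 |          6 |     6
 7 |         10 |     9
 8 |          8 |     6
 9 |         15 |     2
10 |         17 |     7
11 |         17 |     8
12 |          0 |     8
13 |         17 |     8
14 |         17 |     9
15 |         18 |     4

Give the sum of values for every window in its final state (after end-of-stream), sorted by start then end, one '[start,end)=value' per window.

[0,13)=46 [15,21)=38

i=0 t=0 v=6: → [0,3); WM=−∞
i=1 t=3 v=3: → [3,6); WM=3
i=2 t=5 v=1: → [3,8); WM=3
i=3 t=4 v=7: → [3,8); WM=5
i=4 t=5 v=2: → [3,8); WM=5
i=5 t=1 v=6: → [0,8); WM=5
i=6 t=6 v=6: → [0,9); WM=5
i=7 t=10 v=9: → [10,13); WM=10
i=8 t=8 v=6: → [0,13); WM=10
i=9 t=15 v=2: → [15,18); WM=15
i=10 t=17 v=7: → [15,20); WM=15
i=11 t=17 v=8: → [15,20); WM=17
i=12 t=0 v=8: DROP (t<17-4); WM=17
i=13 t=17 v=8: → [15,20); WM=17
i=14 t=17 v=9: → [15,20); WM=17
i=15 t=18 v=4: → [15,21); WM=18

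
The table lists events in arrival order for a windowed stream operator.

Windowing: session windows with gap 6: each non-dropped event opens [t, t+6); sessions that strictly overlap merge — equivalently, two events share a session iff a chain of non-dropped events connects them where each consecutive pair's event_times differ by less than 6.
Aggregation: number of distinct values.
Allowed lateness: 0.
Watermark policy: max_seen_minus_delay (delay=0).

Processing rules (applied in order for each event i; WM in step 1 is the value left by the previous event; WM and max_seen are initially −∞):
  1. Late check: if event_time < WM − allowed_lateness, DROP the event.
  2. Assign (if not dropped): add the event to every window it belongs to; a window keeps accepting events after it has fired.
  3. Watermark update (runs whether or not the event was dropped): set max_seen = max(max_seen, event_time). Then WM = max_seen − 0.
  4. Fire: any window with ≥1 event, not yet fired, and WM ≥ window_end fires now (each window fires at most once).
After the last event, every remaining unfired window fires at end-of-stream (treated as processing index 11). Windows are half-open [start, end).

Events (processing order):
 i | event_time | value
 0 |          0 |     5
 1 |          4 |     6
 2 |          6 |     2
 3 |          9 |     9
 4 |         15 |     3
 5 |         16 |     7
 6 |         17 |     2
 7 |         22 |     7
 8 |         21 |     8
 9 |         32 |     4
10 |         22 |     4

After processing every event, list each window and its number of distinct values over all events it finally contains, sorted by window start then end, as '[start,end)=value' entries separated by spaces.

[0,15)=4 [15,28)=3 [32,38)=1

i=0 t=0 v=5: → [0,6); WM=0
i=1 t=4 v=6: → [0,10); WM=4
i=2 t=6 v=2: → [0,12); WM=6
i=3 t=9 v=9: → [0,15); WM=9
i=4 t=15 v=3: → [15,21); WM=15
i=5 t=16 v=7: → [15,22); WM=16
i=6 t=17 v=2: → [15,23); WM=17
i=7 t=22 v=7: → [15,28); WM=22
i=8 t=21 v=8: DROP (t<22-0); WM=22
i=9 t=32 v=4: → [32,38); WM=32
i=10 t=22 v=4: DROP (t<32-0); WM=32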